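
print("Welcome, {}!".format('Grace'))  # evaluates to Welcome, Grace!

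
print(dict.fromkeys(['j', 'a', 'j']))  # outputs {'j': None, 'a': None}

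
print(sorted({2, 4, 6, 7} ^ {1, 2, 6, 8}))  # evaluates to [1, 4, 7, 8]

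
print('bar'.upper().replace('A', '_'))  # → B_R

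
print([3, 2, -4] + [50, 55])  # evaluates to [3, 2, -4, 50, 55]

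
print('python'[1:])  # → ython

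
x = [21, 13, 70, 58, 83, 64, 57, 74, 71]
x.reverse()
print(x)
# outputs [71, 74, 57, 64, 83, 58, 70, 13, 21]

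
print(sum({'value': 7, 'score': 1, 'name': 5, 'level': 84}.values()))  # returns 97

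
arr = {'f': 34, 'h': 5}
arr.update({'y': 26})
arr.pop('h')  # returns 5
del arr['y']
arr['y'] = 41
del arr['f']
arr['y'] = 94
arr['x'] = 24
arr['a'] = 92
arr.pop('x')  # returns 24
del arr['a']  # {'y': 94}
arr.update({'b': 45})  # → {'y': 94, 'b': 45}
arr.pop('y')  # 94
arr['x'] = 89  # {'b': 45, 'x': 89}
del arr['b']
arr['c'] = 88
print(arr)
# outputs {'x': 89, 'c': 88}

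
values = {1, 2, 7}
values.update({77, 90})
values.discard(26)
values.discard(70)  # {1, 2, 7, 77, 90}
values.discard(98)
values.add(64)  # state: {1, 2, 7, 64, 77, 90}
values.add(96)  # {1, 2, 7, 64, 77, 90, 96}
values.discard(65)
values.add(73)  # {1, 2, 7, 64, 73, 77, 90, 96}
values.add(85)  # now {1, 2, 7, 64, 73, 77, 85, 90, 96}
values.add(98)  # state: {1, 2, 7, 64, 73, 77, 85, 90, 96, 98}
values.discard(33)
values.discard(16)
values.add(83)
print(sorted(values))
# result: [1, 2, 7, 64, 73, 77, 83, 85, 90, 96, 98]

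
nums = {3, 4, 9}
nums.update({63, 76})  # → {3, 4, 9, 63, 76}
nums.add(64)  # {3, 4, 9, 63, 64, 76}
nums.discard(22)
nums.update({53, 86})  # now {3, 4, 9, 53, 63, 64, 76, 86}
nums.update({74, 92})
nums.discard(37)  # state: {3, 4, 9, 53, 63, 64, 74, 76, 86, 92}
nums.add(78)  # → {3, 4, 9, 53, 63, 64, 74, 76, 78, 86, 92}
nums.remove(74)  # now {3, 4, 9, 53, 63, 64, 76, 78, 86, 92}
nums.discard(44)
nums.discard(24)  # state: {3, 4, 9, 53, 63, 64, 76, 78, 86, 92}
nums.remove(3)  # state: {4, 9, 53, 63, 64, 76, 78, 86, 92}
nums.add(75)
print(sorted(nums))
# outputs [4, 9, 53, 63, 64, 75, 76, 78, 86, 92]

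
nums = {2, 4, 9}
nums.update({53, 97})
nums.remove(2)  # {4, 9, 53, 97}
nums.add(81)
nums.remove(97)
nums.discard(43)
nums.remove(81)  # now {4, 9, 53}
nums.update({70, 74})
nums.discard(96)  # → {4, 9, 53, 70, 74}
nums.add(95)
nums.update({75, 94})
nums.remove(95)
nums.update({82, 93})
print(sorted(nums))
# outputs [4, 9, 53, 70, 74, 75, 82, 93, 94]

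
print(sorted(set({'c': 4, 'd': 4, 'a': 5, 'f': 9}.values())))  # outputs [4, 5, 9]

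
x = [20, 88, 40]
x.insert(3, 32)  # [20, 88, 40, 32]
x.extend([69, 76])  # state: [20, 88, 40, 32, 69, 76]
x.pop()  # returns 76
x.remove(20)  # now [88, 40, 32, 69]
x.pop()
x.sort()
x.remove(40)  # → [32, 88]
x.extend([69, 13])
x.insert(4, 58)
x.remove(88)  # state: [32, 69, 13, 58]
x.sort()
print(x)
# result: [13, 32, 58, 69]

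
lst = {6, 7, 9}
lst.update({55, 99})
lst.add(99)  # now {6, 7, 9, 55, 99}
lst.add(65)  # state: {6, 7, 9, 55, 65, 99}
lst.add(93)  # {6, 7, 9, 55, 65, 93, 99}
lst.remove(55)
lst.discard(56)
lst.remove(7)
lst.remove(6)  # {9, 65, 93, 99}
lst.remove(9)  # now {65, 93, 99}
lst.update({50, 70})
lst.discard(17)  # {50, 65, 70, 93, 99}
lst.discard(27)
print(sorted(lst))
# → [50, 65, 70, 93, 99]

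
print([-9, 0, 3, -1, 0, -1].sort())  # None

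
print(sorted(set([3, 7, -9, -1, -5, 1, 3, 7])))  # [-9, -5, -1, 1, 3, 7]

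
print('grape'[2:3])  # a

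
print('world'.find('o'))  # 1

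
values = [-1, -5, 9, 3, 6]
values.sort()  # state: [-5, -1, 3, 6, 9]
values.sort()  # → [-5, -1, 3, 6, 9]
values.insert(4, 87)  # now [-5, -1, 3, 6, 87, 9]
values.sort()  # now [-5, -1, 3, 6, 9, 87]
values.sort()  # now [-5, -1, 3, 6, 9, 87]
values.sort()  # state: [-5, -1, 3, 6, 9, 87]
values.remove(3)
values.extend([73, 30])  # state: [-5, -1, 6, 9, 87, 73, 30]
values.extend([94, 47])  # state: [-5, -1, 6, 9, 87, 73, 30, 94, 47]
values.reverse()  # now [47, 94, 30, 73, 87, 9, 6, -1, -5]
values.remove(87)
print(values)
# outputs [47, 94, 30, 73, 9, 6, -1, -5]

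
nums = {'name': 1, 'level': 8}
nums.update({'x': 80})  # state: {'name': 1, 'level': 8, 'x': 80}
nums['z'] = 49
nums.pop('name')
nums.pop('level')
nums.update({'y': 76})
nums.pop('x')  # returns 80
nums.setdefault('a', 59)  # 59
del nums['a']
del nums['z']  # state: {'y': 76}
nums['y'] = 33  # {'y': 33}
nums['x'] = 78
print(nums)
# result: {'y': 33, 'x': 78}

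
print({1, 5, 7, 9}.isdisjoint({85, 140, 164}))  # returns True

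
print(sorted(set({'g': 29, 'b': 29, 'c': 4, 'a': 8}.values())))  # [4, 8, 29]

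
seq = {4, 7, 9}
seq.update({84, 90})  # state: {4, 7, 9, 84, 90}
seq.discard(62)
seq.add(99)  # {4, 7, 9, 84, 90, 99}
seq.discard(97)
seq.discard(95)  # {4, 7, 9, 84, 90, 99}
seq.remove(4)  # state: {7, 9, 84, 90, 99}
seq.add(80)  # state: {7, 9, 80, 84, 90, 99}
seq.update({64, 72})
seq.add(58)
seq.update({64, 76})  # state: {7, 9, 58, 64, 72, 76, 80, 84, 90, 99}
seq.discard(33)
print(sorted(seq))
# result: [7, 9, 58, 64, 72, 76, 80, 84, 90, 99]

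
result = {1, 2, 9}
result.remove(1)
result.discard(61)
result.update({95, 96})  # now {2, 9, 95, 96}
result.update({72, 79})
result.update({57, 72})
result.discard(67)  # {2, 9, 57, 72, 79, 95, 96}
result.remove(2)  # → {9, 57, 72, 79, 95, 96}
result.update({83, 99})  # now {9, 57, 72, 79, 83, 95, 96, 99}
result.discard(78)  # {9, 57, 72, 79, 83, 95, 96, 99}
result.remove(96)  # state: {9, 57, 72, 79, 83, 95, 99}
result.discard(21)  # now {9, 57, 72, 79, 83, 95, 99}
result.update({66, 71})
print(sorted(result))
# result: [9, 57, 66, 71, 72, 79, 83, 95, 99]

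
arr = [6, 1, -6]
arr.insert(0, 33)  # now [33, 6, 1, -6]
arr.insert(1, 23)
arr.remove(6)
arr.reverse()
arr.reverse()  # [33, 23, 1, -6]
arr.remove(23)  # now [33, 1, -6]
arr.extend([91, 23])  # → [33, 1, -6, 91, 23]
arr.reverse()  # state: [23, 91, -6, 1, 33]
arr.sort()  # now [-6, 1, 23, 33, 91]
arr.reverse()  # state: [91, 33, 23, 1, -6]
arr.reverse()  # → [-6, 1, 23, 33, 91]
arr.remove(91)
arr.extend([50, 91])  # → [-6, 1, 23, 33, 50, 91]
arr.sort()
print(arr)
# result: [-6, 1, 23, 33, 50, 91]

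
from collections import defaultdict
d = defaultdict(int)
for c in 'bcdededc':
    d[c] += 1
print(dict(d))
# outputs {'b': 1, 'c': 2, 'd': 3, 'e': 2}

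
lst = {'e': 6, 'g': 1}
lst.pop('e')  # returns 6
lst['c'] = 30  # {'g': 1, 'c': 30}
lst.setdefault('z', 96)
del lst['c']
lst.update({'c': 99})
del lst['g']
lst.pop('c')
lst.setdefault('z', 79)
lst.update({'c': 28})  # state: {'z': 96, 'c': 28}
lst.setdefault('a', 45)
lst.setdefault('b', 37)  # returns 37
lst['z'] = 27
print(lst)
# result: {'z': 27, 'c': 28, 'a': 45, 'b': 37}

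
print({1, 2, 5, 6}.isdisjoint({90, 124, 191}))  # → True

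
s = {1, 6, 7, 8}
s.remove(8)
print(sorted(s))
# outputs [1, 6, 7]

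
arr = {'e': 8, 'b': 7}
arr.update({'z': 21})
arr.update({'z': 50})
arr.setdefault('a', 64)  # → 64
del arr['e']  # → {'b': 7, 'z': 50, 'a': 64}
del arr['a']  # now {'b': 7, 'z': 50}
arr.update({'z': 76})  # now {'b': 7, 'z': 76}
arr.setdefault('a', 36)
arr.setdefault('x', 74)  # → 74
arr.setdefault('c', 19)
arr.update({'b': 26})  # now {'b': 26, 'z': 76, 'a': 36, 'x': 74, 'c': 19}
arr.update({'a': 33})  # {'b': 26, 'z': 76, 'a': 33, 'x': 74, 'c': 19}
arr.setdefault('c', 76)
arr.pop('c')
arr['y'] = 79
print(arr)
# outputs {'b': 26, 'z': 76, 'a': 33, 'x': 74, 'y': 79}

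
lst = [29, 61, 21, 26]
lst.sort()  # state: [21, 26, 29, 61]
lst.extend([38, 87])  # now [21, 26, 29, 61, 38, 87]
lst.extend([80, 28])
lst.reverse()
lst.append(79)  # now [28, 80, 87, 38, 61, 29, 26, 21, 79]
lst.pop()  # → 79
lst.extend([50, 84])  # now [28, 80, 87, 38, 61, 29, 26, 21, 50, 84]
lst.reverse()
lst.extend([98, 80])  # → [84, 50, 21, 26, 29, 61, 38, 87, 80, 28, 98, 80]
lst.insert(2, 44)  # [84, 50, 44, 21, 26, 29, 61, 38, 87, 80, 28, 98, 80]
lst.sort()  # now [21, 26, 28, 29, 38, 44, 50, 61, 80, 80, 84, 87, 98]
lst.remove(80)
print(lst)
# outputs [21, 26, 28, 29, 38, 44, 50, 61, 80, 84, 87, 98]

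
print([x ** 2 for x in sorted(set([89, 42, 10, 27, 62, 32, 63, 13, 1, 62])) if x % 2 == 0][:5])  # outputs [100, 1024, 1764, 3844]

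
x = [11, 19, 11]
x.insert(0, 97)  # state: [97, 11, 19, 11]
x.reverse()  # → [11, 19, 11, 97]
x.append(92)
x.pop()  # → 92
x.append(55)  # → [11, 19, 11, 97, 55]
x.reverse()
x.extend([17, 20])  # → [55, 97, 11, 19, 11, 17, 20]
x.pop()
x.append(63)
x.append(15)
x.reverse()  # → [15, 63, 17, 11, 19, 11, 97, 55]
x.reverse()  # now [55, 97, 11, 19, 11, 17, 63, 15]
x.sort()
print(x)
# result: [11, 11, 15, 17, 19, 55, 63, 97]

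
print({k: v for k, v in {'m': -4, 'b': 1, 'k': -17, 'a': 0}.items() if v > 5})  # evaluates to {}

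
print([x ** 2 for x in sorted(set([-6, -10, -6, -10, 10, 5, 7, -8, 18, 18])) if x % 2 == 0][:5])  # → [100, 64, 36, 100, 324]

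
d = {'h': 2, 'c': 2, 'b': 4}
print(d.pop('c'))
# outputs 2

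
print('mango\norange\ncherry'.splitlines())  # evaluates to ['mango', 'orange', 'cherry']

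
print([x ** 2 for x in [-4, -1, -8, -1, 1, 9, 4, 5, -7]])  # [16, 1, 64, 1, 1, 81, 16, 25, 49]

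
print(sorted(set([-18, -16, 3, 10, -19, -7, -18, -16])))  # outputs [-19, -18, -16, -7, 3, 10]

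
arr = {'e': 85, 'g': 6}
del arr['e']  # {'g': 6}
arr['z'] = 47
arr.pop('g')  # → 6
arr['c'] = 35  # {'z': 47, 'c': 35}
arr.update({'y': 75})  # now {'z': 47, 'c': 35, 'y': 75}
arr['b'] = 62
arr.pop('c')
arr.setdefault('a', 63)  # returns 63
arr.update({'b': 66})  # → {'z': 47, 'y': 75, 'b': 66, 'a': 63}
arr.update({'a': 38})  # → {'z': 47, 'y': 75, 'b': 66, 'a': 38}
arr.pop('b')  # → 66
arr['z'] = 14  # {'z': 14, 'y': 75, 'a': 38}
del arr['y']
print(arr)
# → {'z': 14, 'a': 38}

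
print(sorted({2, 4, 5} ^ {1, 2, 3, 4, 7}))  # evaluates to [1, 3, 5, 7]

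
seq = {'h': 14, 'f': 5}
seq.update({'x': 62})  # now {'h': 14, 'f': 5, 'x': 62}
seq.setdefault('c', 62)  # 62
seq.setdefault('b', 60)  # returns 60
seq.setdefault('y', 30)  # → 30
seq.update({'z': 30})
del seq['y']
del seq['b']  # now {'h': 14, 'f': 5, 'x': 62, 'c': 62, 'z': 30}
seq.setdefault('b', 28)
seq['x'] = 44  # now {'h': 14, 'f': 5, 'x': 44, 'c': 62, 'z': 30, 'b': 28}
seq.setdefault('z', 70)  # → 30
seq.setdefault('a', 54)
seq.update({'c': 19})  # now {'h': 14, 'f': 5, 'x': 44, 'c': 19, 'z': 30, 'b': 28, 'a': 54}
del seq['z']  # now {'h': 14, 'f': 5, 'x': 44, 'c': 19, 'b': 28, 'a': 54}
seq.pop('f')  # 5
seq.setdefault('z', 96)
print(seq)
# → {'h': 14, 'x': 44, 'c': 19, 'b': 28, 'a': 54, 'z': 96}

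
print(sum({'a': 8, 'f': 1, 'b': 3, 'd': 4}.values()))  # 16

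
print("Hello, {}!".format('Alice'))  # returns Hello, Alice!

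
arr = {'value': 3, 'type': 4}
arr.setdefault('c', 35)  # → 35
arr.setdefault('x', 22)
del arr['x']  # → {'value': 3, 'type': 4, 'c': 35}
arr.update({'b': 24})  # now {'value': 3, 'type': 4, 'c': 35, 'b': 24}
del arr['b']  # {'value': 3, 'type': 4, 'c': 35}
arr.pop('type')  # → 4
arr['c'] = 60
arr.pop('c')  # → 60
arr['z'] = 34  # {'value': 3, 'z': 34}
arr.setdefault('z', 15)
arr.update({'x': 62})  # {'value': 3, 'z': 34, 'x': 62}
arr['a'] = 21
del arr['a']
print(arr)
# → {'value': 3, 'z': 34, 'x': 62}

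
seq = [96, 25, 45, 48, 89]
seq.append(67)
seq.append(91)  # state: [96, 25, 45, 48, 89, 67, 91]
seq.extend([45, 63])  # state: [96, 25, 45, 48, 89, 67, 91, 45, 63]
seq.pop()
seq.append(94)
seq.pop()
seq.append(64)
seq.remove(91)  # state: [96, 25, 45, 48, 89, 67, 45, 64]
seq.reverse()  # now [64, 45, 67, 89, 48, 45, 25, 96]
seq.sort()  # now [25, 45, 45, 48, 64, 67, 89, 96]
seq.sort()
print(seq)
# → [25, 45, 45, 48, 64, 67, 89, 96]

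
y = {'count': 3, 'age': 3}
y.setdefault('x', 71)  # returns 71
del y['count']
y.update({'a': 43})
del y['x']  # {'age': 3, 'a': 43}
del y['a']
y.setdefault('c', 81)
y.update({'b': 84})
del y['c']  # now {'age': 3, 'b': 84}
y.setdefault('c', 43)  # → 43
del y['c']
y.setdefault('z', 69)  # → 69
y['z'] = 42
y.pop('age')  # 3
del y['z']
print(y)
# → {'b': 84}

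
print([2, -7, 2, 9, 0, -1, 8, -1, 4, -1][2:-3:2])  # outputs [2, 0, 8]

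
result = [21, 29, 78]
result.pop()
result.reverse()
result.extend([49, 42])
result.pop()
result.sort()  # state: [21, 29, 49]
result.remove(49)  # [21, 29]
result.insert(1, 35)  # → [21, 35, 29]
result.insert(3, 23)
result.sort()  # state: [21, 23, 29, 35]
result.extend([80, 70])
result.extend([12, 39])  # [21, 23, 29, 35, 80, 70, 12, 39]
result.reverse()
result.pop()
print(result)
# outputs [39, 12, 70, 80, 35, 29, 23]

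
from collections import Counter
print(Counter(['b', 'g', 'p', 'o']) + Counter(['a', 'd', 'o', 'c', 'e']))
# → Counter({'o': 2, 'b': 1, 'g': 1, 'p': 1, 'a': 1, 'd': 1, 'c': 1, 'e': 1})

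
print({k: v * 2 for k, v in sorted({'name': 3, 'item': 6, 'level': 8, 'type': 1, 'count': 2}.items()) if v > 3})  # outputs {'item': 12, 'level': 16}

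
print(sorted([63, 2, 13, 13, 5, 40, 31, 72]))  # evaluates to [2, 5, 13, 13, 31, 40, 63, 72]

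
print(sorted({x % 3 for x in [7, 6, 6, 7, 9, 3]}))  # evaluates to [0, 1]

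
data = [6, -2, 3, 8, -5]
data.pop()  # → -5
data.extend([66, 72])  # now [6, -2, 3, 8, 66, 72]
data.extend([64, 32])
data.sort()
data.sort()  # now [-2, 3, 6, 8, 32, 64, 66, 72]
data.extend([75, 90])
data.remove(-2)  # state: [3, 6, 8, 32, 64, 66, 72, 75, 90]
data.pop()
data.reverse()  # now [75, 72, 66, 64, 32, 8, 6, 3]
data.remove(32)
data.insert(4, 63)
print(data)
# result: [75, 72, 66, 64, 63, 8, 6, 3]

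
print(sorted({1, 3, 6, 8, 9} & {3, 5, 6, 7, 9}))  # [3, 6, 9]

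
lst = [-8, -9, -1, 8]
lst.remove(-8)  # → [-9, -1, 8]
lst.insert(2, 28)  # [-9, -1, 28, 8]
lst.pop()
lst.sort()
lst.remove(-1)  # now [-9, 28]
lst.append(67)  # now [-9, 28, 67]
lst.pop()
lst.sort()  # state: [-9, 28]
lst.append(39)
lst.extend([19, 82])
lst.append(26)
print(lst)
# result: [-9, 28, 39, 19, 82, 26]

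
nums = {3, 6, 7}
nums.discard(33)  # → {3, 6, 7}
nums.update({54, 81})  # {3, 6, 7, 54, 81}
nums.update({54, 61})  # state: {3, 6, 7, 54, 61, 81}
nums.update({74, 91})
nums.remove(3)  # {6, 7, 54, 61, 74, 81, 91}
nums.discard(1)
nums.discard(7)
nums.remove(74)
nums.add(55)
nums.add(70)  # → {6, 54, 55, 61, 70, 81, 91}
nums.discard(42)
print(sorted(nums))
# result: [6, 54, 55, 61, 70, 81, 91]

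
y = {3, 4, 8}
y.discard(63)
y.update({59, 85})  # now {3, 4, 8, 59, 85}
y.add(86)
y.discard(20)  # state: {3, 4, 8, 59, 85, 86}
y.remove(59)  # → {3, 4, 8, 85, 86}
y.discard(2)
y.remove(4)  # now {3, 8, 85, 86}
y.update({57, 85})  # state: {3, 8, 57, 85, 86}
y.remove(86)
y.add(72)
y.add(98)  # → {3, 8, 57, 72, 85, 98}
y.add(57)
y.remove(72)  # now {3, 8, 57, 85, 98}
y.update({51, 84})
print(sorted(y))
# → [3, 8, 51, 57, 84, 85, 98]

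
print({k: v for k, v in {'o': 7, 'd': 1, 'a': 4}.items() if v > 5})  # {'o': 7}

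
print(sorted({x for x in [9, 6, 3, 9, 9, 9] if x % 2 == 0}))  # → [6]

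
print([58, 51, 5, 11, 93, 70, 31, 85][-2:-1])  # [31]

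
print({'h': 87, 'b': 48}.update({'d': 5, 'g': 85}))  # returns None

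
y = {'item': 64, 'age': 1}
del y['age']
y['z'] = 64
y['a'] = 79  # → {'item': 64, 'z': 64, 'a': 79}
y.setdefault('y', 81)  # 81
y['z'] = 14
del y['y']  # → {'item': 64, 'z': 14, 'a': 79}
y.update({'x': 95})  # {'item': 64, 'z': 14, 'a': 79, 'x': 95}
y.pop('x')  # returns 95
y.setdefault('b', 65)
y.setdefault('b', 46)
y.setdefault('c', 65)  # 65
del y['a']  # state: {'item': 64, 'z': 14, 'b': 65, 'c': 65}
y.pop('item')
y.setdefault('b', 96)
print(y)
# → {'z': 14, 'b': 65, 'c': 65}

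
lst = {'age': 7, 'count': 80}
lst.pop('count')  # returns 80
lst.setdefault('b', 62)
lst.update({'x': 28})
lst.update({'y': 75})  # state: {'age': 7, 'b': 62, 'x': 28, 'y': 75}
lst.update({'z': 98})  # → {'age': 7, 'b': 62, 'x': 28, 'y': 75, 'z': 98}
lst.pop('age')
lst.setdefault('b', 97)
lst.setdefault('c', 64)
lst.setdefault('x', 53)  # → 28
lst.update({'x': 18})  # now {'b': 62, 'x': 18, 'y': 75, 'z': 98, 'c': 64}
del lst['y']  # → {'b': 62, 'x': 18, 'z': 98, 'c': 64}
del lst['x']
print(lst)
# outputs {'b': 62, 'z': 98, 'c': 64}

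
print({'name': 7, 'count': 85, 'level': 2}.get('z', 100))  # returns 100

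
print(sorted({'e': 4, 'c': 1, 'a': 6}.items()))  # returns [('a', 6), ('c', 1), ('e', 4)]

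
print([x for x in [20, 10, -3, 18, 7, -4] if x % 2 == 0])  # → [20, 10, 18, -4]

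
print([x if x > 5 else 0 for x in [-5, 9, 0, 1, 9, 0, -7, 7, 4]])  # [0, 9, 0, 0, 9, 0, 0, 7, 0]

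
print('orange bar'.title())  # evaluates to Orange Bar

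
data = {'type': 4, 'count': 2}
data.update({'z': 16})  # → {'type': 4, 'count': 2, 'z': 16}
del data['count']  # {'type': 4, 'z': 16}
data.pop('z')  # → 16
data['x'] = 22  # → {'type': 4, 'x': 22}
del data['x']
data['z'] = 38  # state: {'type': 4, 'z': 38}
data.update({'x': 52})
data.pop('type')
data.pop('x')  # 52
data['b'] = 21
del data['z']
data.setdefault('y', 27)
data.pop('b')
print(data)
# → {'y': 27}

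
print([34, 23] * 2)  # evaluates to [34, 23, 34, 23]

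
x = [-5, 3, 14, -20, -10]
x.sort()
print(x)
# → [-20, -10, -5, 3, 14]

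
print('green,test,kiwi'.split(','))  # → ['green', 'test', 'kiwi']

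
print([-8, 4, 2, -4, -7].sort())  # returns None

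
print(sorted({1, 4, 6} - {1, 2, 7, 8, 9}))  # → [4, 6]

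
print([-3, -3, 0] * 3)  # [-3, -3, 0, -3, -3, 0, -3, -3, 0]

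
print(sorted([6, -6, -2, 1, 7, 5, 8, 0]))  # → [-6, -2, 0, 1, 5, 6, 7, 8]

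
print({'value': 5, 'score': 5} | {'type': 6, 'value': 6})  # {'value': 6, 'score': 5, 'type': 6}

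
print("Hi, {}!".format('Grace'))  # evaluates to Hi, Grace!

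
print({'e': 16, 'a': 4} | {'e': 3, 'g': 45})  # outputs {'e': 3, 'a': 4, 'g': 45}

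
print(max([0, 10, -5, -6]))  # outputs 10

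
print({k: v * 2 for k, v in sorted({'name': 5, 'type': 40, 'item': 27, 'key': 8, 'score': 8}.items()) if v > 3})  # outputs {'item': 54, 'key': 16, 'name': 10, 'score': 16, 'type': 80}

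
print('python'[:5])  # pytho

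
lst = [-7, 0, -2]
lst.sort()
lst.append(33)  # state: [-7, -2, 0, 33]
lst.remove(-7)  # [-2, 0, 33]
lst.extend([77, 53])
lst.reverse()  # [53, 77, 33, 0, -2]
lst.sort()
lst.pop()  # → 77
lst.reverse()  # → [53, 33, 0, -2]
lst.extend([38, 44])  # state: [53, 33, 0, -2, 38, 44]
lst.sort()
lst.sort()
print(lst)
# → [-2, 0, 33, 38, 44, 53]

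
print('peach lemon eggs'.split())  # ['peach', 'lemon', 'eggs']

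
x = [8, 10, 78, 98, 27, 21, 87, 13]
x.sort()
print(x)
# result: [8, 10, 13, 21, 27, 78, 87, 98]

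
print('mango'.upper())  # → MANGO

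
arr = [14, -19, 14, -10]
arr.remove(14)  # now [-19, 14, -10]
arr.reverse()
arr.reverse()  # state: [-19, 14, -10]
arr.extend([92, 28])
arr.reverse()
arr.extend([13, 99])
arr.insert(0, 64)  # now [64, 28, 92, -10, 14, -19, 13, 99]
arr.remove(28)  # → [64, 92, -10, 14, -19, 13, 99]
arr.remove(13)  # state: [64, 92, -10, 14, -19, 99]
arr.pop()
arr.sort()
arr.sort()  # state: [-19, -10, 14, 64, 92]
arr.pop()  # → 92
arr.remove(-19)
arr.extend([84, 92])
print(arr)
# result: [-10, 14, 64, 84, 92]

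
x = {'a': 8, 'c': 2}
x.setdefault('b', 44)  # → 44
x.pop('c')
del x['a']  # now {'b': 44}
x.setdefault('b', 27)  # 44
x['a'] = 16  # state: {'b': 44, 'a': 16}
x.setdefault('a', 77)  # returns 16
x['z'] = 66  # {'b': 44, 'a': 16, 'z': 66}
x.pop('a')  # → 16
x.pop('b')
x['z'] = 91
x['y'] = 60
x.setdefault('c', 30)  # 30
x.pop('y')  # 60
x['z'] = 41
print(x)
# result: {'z': 41, 'c': 30}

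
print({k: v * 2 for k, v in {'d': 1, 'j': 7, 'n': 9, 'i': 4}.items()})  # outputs {'d': 2, 'j': 14, 'n': 18, 'i': 8}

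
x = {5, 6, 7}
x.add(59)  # {5, 6, 7, 59}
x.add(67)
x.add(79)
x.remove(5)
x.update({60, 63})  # {6, 7, 59, 60, 63, 67, 79}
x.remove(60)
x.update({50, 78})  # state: {6, 7, 50, 59, 63, 67, 78, 79}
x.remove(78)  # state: {6, 7, 50, 59, 63, 67, 79}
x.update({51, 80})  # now {6, 7, 50, 51, 59, 63, 67, 79, 80}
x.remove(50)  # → {6, 7, 51, 59, 63, 67, 79, 80}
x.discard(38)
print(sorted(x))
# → [6, 7, 51, 59, 63, 67, 79, 80]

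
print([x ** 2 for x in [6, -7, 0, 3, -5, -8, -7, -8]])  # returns [36, 49, 0, 9, 25, 64, 49, 64]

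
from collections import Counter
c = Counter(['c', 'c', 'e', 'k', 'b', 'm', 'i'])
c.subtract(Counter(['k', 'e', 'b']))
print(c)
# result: Counter({'c': 2, 'm': 1, 'i': 1, 'e': 0, 'k': 0, 'b': 0})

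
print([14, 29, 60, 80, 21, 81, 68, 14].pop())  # 14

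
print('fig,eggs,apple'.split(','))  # ['fig', 'eggs', 'apple']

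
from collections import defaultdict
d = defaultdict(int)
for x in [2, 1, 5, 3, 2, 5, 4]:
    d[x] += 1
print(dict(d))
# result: {2: 2, 1: 1, 5: 2, 3: 1, 4: 1}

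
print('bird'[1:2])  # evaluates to i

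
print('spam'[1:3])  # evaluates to pa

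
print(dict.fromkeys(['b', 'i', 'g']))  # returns {'b': None, 'i': None, 'g': None}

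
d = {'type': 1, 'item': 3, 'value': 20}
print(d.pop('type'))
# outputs 1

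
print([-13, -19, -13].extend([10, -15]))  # None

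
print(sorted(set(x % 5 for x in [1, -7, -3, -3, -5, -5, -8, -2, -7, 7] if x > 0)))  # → [1, 2]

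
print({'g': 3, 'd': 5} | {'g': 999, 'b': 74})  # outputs {'g': 999, 'd': 5, 'b': 74}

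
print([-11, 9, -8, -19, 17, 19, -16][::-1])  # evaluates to [-16, 19, 17, -19, -8, 9, -11]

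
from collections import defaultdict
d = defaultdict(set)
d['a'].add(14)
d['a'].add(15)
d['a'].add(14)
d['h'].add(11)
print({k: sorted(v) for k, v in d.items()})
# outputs {'a': [14, 15], 'h': [11]}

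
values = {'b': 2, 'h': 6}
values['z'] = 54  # {'b': 2, 'h': 6, 'z': 54}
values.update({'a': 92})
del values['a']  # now {'b': 2, 'h': 6, 'z': 54}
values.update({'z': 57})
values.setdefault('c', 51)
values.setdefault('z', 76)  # 57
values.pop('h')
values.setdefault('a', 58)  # 58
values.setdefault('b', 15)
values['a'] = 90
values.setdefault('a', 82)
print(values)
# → {'b': 2, 'z': 57, 'c': 51, 'a': 90}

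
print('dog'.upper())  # DOG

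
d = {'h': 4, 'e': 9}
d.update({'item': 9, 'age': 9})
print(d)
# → {'h': 4, 'e': 9, 'item': 9, 'age': 9}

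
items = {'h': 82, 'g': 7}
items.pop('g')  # 7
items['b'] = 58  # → {'h': 82, 'b': 58}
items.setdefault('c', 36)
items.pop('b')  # 58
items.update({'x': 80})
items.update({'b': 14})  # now {'h': 82, 'c': 36, 'x': 80, 'b': 14}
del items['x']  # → {'h': 82, 'c': 36, 'b': 14}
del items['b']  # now {'h': 82, 'c': 36}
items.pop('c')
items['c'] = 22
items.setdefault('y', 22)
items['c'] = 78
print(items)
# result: {'h': 82, 'c': 78, 'y': 22}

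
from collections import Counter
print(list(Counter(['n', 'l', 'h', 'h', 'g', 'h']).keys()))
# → ['n', 'l', 'h', 'g']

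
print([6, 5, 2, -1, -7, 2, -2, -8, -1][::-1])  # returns [-1, -8, -2, 2, -7, -1, 2, 5, 6]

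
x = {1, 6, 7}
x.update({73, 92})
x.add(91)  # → {1, 6, 7, 73, 91, 92}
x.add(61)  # {1, 6, 7, 61, 73, 91, 92}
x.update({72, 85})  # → {1, 6, 7, 61, 72, 73, 85, 91, 92}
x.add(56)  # {1, 6, 7, 56, 61, 72, 73, 85, 91, 92}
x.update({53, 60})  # {1, 6, 7, 53, 56, 60, 61, 72, 73, 85, 91, 92}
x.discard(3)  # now {1, 6, 7, 53, 56, 60, 61, 72, 73, 85, 91, 92}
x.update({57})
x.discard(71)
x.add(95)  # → {1, 6, 7, 53, 56, 57, 60, 61, 72, 73, 85, 91, 92, 95}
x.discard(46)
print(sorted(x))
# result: [1, 6, 7, 53, 56, 57, 60, 61, 72, 73, 85, 91, 92, 95]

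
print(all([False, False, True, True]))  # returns False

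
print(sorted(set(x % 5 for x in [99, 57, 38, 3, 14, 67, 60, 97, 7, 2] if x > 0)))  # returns [0, 2, 3, 4]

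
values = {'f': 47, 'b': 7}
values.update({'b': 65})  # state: {'f': 47, 'b': 65}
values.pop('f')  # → 47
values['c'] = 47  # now {'b': 65, 'c': 47}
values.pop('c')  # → 47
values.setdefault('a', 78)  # 78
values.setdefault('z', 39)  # 39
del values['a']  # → {'b': 65, 'z': 39}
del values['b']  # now {'z': 39}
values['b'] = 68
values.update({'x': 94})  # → {'z': 39, 'b': 68, 'x': 94}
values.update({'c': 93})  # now {'z': 39, 'b': 68, 'x': 94, 'c': 93}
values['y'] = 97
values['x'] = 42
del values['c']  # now {'z': 39, 'b': 68, 'x': 42, 'y': 97}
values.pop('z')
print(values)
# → {'b': 68, 'x': 42, 'y': 97}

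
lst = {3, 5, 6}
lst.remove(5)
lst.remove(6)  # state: {3}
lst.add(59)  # {3, 59}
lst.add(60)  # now {3, 59, 60}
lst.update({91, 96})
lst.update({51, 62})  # {3, 51, 59, 60, 62, 91, 96}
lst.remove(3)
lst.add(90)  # {51, 59, 60, 62, 90, 91, 96}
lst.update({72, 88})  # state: {51, 59, 60, 62, 72, 88, 90, 91, 96}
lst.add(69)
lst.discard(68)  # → {51, 59, 60, 62, 69, 72, 88, 90, 91, 96}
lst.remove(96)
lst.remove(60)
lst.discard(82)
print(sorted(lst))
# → [51, 59, 62, 69, 72, 88, 90, 91]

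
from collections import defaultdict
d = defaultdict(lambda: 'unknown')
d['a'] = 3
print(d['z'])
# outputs unknown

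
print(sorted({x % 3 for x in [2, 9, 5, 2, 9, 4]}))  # [0, 1, 2]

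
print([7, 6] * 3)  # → [7, 6, 7, 6, 7, 6]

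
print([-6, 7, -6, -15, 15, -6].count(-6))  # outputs 3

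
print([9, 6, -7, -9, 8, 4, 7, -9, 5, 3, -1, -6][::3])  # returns [9, -9, 7, 3]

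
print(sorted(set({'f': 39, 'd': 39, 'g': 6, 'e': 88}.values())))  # [6, 39, 88]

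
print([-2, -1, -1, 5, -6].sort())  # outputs None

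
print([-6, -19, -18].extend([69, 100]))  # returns None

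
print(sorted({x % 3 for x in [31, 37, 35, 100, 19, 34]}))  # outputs [1, 2]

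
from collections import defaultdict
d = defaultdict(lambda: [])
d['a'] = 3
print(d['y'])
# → []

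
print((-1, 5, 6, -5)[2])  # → 6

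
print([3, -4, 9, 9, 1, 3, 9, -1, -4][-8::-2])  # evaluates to [-4]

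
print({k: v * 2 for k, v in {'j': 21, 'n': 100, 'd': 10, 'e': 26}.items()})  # {'j': 42, 'n': 200, 'd': 20, 'e': 52}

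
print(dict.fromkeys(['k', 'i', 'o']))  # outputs {'k': None, 'i': None, 'o': None}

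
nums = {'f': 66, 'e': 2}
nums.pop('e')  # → 2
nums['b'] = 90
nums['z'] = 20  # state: {'f': 66, 'b': 90, 'z': 20}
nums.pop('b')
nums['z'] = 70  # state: {'f': 66, 'z': 70}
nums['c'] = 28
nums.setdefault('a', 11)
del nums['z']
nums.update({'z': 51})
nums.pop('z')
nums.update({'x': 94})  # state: {'f': 66, 'c': 28, 'a': 11, 'x': 94}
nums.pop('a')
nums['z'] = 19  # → {'f': 66, 'c': 28, 'x': 94, 'z': 19}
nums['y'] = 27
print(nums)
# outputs {'f': 66, 'c': 28, 'x': 94, 'z': 19, 'y': 27}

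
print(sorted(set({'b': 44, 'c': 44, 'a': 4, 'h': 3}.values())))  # [3, 4, 44]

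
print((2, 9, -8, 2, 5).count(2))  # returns 2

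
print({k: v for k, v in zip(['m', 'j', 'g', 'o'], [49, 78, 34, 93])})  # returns {'m': 49, 'j': 78, 'g': 34, 'o': 93}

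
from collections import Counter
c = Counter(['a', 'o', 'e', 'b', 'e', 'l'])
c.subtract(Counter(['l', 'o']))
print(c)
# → Counter({'e': 2, 'a': 1, 'b': 1, 'o': 0, 'l': 0})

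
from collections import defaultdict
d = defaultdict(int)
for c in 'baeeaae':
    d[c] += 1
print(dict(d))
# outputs {'b': 1, 'a': 3, 'e': 3}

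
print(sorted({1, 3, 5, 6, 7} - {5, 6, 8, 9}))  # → [1, 3, 7]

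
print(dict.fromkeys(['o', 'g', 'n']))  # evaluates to {'o': None, 'g': None, 'n': None}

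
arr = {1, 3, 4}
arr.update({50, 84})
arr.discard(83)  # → {1, 3, 4, 50, 84}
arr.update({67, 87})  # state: {1, 3, 4, 50, 67, 84, 87}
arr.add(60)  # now {1, 3, 4, 50, 60, 67, 84, 87}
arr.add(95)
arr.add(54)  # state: {1, 3, 4, 50, 54, 60, 67, 84, 87, 95}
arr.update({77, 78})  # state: {1, 3, 4, 50, 54, 60, 67, 77, 78, 84, 87, 95}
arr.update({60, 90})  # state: {1, 3, 4, 50, 54, 60, 67, 77, 78, 84, 87, 90, 95}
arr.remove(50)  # {1, 3, 4, 54, 60, 67, 77, 78, 84, 87, 90, 95}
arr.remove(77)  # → {1, 3, 4, 54, 60, 67, 78, 84, 87, 90, 95}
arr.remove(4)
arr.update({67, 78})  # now {1, 3, 54, 60, 67, 78, 84, 87, 90, 95}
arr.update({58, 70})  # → {1, 3, 54, 58, 60, 67, 70, 78, 84, 87, 90, 95}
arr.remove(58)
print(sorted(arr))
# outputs [1, 3, 54, 60, 67, 70, 78, 84, 87, 90, 95]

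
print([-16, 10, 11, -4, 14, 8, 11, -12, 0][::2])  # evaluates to [-16, 11, 14, 11, 0]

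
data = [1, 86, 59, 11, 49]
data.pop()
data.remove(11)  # [1, 86, 59]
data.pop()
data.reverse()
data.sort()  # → [1, 86]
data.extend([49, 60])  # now [1, 86, 49, 60]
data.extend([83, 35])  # [1, 86, 49, 60, 83, 35]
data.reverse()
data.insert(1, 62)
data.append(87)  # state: [35, 62, 83, 60, 49, 86, 1, 87]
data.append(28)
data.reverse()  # [28, 87, 1, 86, 49, 60, 83, 62, 35]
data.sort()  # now [1, 28, 35, 49, 60, 62, 83, 86, 87]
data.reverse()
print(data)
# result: [87, 86, 83, 62, 60, 49, 35, 28, 1]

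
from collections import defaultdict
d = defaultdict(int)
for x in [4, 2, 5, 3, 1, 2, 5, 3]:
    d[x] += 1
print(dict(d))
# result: {4: 1, 2: 2, 5: 2, 3: 2, 1: 1}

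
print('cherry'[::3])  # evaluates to cr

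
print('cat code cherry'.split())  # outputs ['cat', 'code', 'cherry']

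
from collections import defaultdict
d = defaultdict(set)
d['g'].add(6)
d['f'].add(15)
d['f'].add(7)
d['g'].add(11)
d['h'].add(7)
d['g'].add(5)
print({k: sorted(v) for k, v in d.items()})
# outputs {'g': [5, 6, 11], 'f': [7, 15], 'h': [7]}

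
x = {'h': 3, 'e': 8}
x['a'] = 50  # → {'h': 3, 'e': 8, 'a': 50}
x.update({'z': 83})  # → {'h': 3, 'e': 8, 'a': 50, 'z': 83}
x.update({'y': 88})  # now {'h': 3, 'e': 8, 'a': 50, 'z': 83, 'y': 88}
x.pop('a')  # 50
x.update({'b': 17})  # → {'h': 3, 'e': 8, 'z': 83, 'y': 88, 'b': 17}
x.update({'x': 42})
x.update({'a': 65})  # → {'h': 3, 'e': 8, 'z': 83, 'y': 88, 'b': 17, 'x': 42, 'a': 65}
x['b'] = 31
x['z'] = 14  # {'h': 3, 'e': 8, 'z': 14, 'y': 88, 'b': 31, 'x': 42, 'a': 65}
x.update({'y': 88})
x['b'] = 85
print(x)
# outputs {'h': 3, 'e': 8, 'z': 14, 'y': 88, 'b': 85, 'x': 42, 'a': 65}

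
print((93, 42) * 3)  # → (93, 42, 93, 42, 93, 42)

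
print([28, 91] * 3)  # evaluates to [28, 91, 28, 91, 28, 91]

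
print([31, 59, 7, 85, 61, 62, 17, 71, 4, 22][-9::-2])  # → [59]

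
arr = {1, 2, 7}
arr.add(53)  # {1, 2, 7, 53}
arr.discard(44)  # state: {1, 2, 7, 53}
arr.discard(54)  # {1, 2, 7, 53}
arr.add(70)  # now {1, 2, 7, 53, 70}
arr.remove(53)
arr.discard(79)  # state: {1, 2, 7, 70}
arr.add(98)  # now {1, 2, 7, 70, 98}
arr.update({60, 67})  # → {1, 2, 7, 60, 67, 70, 98}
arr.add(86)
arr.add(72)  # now {1, 2, 7, 60, 67, 70, 72, 86, 98}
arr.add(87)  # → {1, 2, 7, 60, 67, 70, 72, 86, 87, 98}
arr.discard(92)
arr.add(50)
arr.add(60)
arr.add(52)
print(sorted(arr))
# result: [1, 2, 7, 50, 52, 60, 67, 70, 72, 86, 87, 98]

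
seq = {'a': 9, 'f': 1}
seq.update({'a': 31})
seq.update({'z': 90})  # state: {'a': 31, 'f': 1, 'z': 90}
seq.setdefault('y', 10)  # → 10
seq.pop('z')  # 90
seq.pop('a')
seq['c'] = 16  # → {'f': 1, 'y': 10, 'c': 16}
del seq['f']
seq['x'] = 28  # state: {'y': 10, 'c': 16, 'x': 28}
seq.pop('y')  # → 10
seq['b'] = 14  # {'c': 16, 'x': 28, 'b': 14}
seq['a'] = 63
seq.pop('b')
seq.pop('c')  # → 16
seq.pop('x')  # 28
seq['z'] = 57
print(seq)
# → {'a': 63, 'z': 57}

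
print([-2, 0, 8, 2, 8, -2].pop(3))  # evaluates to 2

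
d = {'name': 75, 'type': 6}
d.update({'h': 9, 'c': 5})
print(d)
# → {'name': 75, 'type': 6, 'h': 9, 'c': 5}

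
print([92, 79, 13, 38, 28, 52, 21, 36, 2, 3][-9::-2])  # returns [79]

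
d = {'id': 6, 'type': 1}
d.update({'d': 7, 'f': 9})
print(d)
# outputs {'id': 6, 'type': 1, 'd': 7, 'f': 9}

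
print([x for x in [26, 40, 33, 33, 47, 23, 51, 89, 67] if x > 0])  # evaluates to [26, 40, 33, 33, 47, 23, 51, 89, 67]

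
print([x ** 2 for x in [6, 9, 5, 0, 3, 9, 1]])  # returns [36, 81, 25, 0, 9, 81, 1]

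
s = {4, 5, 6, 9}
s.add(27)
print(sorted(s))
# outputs [4, 5, 6, 9, 27]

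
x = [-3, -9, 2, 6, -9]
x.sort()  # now [-9, -9, -3, 2, 6]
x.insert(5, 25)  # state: [-9, -9, -3, 2, 6, 25]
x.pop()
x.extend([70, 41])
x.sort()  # [-9, -9, -3, 2, 6, 41, 70]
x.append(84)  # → [-9, -9, -3, 2, 6, 41, 70, 84]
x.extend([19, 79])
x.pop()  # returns 79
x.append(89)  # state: [-9, -9, -3, 2, 6, 41, 70, 84, 19, 89]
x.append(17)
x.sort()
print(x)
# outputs [-9, -9, -3, 2, 6, 17, 19, 41, 70, 84, 89]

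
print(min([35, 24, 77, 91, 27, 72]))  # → 24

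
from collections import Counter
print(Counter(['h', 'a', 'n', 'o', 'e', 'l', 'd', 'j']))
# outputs Counter({'h': 1, 'a': 1, 'n': 1, 'o': 1, 'e': 1, 'l': 1, 'd': 1, 'j': 1})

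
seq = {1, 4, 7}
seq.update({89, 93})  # {1, 4, 7, 89, 93}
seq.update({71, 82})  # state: {1, 4, 7, 71, 82, 89, 93}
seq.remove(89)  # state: {1, 4, 7, 71, 82, 93}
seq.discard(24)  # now {1, 4, 7, 71, 82, 93}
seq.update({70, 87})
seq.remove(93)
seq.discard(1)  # {4, 7, 70, 71, 82, 87}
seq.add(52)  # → {4, 7, 52, 70, 71, 82, 87}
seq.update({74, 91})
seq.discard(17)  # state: {4, 7, 52, 70, 71, 74, 82, 87, 91}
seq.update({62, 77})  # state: {4, 7, 52, 62, 70, 71, 74, 77, 82, 87, 91}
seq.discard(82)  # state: {4, 7, 52, 62, 70, 71, 74, 77, 87, 91}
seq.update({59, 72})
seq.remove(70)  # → {4, 7, 52, 59, 62, 71, 72, 74, 77, 87, 91}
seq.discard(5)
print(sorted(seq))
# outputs [4, 7, 52, 59, 62, 71, 72, 74, 77, 87, 91]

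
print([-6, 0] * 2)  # [-6, 0, -6, 0]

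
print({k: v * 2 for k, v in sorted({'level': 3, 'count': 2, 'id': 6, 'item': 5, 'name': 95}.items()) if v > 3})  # {'id': 12, 'item': 10, 'name': 190}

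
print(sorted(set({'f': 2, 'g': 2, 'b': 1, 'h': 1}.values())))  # [1, 2]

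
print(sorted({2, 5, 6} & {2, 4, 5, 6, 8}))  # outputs [2, 5, 6]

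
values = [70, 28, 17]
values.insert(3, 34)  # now [70, 28, 17, 34]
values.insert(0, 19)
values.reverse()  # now [34, 17, 28, 70, 19]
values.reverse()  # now [19, 70, 28, 17, 34]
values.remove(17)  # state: [19, 70, 28, 34]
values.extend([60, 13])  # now [19, 70, 28, 34, 60, 13]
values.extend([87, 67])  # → [19, 70, 28, 34, 60, 13, 87, 67]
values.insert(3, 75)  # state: [19, 70, 28, 75, 34, 60, 13, 87, 67]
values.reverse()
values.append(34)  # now [67, 87, 13, 60, 34, 75, 28, 70, 19, 34]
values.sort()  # [13, 19, 28, 34, 34, 60, 67, 70, 75, 87]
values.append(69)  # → [13, 19, 28, 34, 34, 60, 67, 70, 75, 87, 69]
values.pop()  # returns 69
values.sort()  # [13, 19, 28, 34, 34, 60, 67, 70, 75, 87]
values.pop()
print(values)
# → [13, 19, 28, 34, 34, 60, 67, 70, 75]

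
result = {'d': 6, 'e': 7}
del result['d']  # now {'e': 7}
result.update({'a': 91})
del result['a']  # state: {'e': 7}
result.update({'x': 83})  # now {'e': 7, 'x': 83}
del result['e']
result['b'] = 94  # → {'x': 83, 'b': 94}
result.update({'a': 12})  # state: {'x': 83, 'b': 94, 'a': 12}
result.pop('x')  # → 83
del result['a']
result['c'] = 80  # {'b': 94, 'c': 80}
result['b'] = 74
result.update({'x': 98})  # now {'b': 74, 'c': 80, 'x': 98}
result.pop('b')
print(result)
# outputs {'c': 80, 'x': 98}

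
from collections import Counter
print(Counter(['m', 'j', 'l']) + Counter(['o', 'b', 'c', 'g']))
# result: Counter({'m': 1, 'j': 1, 'l': 1, 'o': 1, 'b': 1, 'c': 1, 'g': 1})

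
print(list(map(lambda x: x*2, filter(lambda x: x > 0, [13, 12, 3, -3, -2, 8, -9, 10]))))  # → [26, 24, 6, 16, 20]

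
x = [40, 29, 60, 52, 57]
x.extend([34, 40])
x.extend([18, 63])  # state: [40, 29, 60, 52, 57, 34, 40, 18, 63]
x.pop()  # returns 63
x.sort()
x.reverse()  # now [60, 57, 52, 40, 40, 34, 29, 18]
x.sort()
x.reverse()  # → [60, 57, 52, 40, 40, 34, 29, 18]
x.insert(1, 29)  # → [60, 29, 57, 52, 40, 40, 34, 29, 18]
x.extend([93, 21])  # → [60, 29, 57, 52, 40, 40, 34, 29, 18, 93, 21]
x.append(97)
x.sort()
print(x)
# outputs [18, 21, 29, 29, 34, 40, 40, 52, 57, 60, 93, 97]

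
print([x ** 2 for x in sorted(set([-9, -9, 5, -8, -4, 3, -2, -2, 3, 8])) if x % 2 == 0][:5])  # [64, 16, 4, 64]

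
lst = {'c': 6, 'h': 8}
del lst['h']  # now {'c': 6}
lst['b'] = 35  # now {'c': 6, 'b': 35}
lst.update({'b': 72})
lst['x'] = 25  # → {'c': 6, 'b': 72, 'x': 25}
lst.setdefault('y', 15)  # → 15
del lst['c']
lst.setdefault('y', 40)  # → 15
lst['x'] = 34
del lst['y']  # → {'b': 72, 'x': 34}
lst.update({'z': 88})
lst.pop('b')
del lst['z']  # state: {'x': 34}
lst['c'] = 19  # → {'x': 34, 'c': 19}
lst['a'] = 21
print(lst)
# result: {'x': 34, 'c': 19, 'a': 21}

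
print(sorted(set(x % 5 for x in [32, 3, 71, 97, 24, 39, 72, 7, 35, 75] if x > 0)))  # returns [0, 1, 2, 3, 4]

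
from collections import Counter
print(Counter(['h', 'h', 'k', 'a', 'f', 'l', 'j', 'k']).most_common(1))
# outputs [('h', 2)]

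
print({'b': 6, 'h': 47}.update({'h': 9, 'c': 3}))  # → None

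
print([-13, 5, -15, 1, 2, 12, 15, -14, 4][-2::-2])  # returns [-14, 12, 1, 5]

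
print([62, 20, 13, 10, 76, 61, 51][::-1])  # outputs [51, 61, 76, 10, 13, 20, 62]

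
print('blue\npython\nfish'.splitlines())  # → ['blue', 'python', 'fish']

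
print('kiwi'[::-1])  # iwik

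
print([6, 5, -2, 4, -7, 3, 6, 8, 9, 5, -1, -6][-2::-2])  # [-1, 9, 6, -7, -2, 6]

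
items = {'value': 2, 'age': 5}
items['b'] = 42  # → {'value': 2, 'age': 5, 'b': 42}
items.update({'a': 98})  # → {'value': 2, 'age': 5, 'b': 42, 'a': 98}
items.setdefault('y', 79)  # 79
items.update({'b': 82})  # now {'value': 2, 'age': 5, 'b': 82, 'a': 98, 'y': 79}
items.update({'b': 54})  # {'value': 2, 'age': 5, 'b': 54, 'a': 98, 'y': 79}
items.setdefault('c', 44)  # 44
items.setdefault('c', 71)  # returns 44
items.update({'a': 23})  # {'value': 2, 'age': 5, 'b': 54, 'a': 23, 'y': 79, 'c': 44}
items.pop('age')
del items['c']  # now {'value': 2, 'b': 54, 'a': 23, 'y': 79}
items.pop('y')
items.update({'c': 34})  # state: {'value': 2, 'b': 54, 'a': 23, 'c': 34}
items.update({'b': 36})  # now {'value': 2, 'b': 36, 'a': 23, 'c': 34}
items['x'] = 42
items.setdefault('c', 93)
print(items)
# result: {'value': 2, 'b': 36, 'a': 23, 'c': 34, 'x': 42}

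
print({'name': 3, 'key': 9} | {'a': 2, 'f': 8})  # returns {'name': 3, 'key': 9, 'a': 2, 'f': 8}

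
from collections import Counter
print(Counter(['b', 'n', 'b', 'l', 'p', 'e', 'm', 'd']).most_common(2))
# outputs [('b', 2), ('n', 1)]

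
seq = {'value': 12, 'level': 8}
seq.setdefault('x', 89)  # 89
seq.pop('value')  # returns 12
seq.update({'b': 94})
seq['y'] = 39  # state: {'level': 8, 'x': 89, 'b': 94, 'y': 39}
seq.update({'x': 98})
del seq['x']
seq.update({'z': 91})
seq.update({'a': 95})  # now {'level': 8, 'b': 94, 'y': 39, 'z': 91, 'a': 95}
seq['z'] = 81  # {'level': 8, 'b': 94, 'y': 39, 'z': 81, 'a': 95}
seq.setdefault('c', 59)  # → 59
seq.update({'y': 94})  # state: {'level': 8, 'b': 94, 'y': 94, 'z': 81, 'a': 95, 'c': 59}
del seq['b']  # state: {'level': 8, 'y': 94, 'z': 81, 'a': 95, 'c': 59}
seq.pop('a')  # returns 95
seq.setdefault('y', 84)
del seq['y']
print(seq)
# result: {'level': 8, 'z': 81, 'c': 59}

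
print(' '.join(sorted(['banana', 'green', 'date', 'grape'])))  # banana date grape green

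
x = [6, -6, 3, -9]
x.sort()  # [-9, -6, 3, 6]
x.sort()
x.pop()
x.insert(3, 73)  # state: [-9, -6, 3, 73]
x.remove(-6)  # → [-9, 3, 73]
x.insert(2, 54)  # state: [-9, 3, 54, 73]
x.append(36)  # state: [-9, 3, 54, 73, 36]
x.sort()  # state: [-9, 3, 36, 54, 73]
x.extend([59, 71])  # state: [-9, 3, 36, 54, 73, 59, 71]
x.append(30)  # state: [-9, 3, 36, 54, 73, 59, 71, 30]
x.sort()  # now [-9, 3, 30, 36, 54, 59, 71, 73]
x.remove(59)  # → [-9, 3, 30, 36, 54, 71, 73]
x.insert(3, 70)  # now [-9, 3, 30, 70, 36, 54, 71, 73]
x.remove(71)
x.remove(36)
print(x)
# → [-9, 3, 30, 70, 54, 73]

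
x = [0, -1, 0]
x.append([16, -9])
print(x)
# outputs [0, -1, 0, [16, -9]]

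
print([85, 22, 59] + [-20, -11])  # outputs [85, 22, 59, -20, -11]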